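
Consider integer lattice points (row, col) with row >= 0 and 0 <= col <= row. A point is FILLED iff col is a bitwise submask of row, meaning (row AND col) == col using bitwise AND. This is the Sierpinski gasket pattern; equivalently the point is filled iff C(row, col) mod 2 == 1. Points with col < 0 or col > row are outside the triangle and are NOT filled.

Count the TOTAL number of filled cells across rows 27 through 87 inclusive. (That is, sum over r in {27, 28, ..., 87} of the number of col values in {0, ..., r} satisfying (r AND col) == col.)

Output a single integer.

Answer: 844

Derivation:
r27=11011 pc4: +16 =16
r28=11100 pc3: +8 =24
r29=11101 pc4: +16 =40
r30=11110 pc4: +16 =56
r31=11111 pc5: +32 =88
r32=100000 pc1: +2 =90
r33=100001 pc2: +4 =94
r34=100010 pc2: +4 =98
r35=100011 pc3: +8 =106
r36=100100 pc2: +4 =110
r37=100101 pc3: +8 =118
r38=100110 pc3: +8 =126
r39=100111 pc4: +16 =142
r40=101000 pc2: +4 =146
r41=101001 pc3: +8 =154
r42=101010 pc3: +8 =162
r43=101011 pc4: +16 =178
r44=101100 pc3: +8 =186
r45=101101 pc4: +16 =202
r46=101110 pc4: +16 =218
r47=101111 pc5: +32 =250
r48=110000 pc2: +4 =254
r49=110001 pc3: +8 =262
r50=110010 pc3: +8 =270
r51=110011 pc4: +16 =286
r52=110100 pc3: +8 =294
r53=110101 pc4: +16 =310
r54=110110 pc4: +16 =326
r55=110111 pc5: +32 =358
r56=111000 pc3: +8 =366
r57=111001 pc4: +16 =382
r58=111010 pc4: +16 =398
r59=111011 pc5: +32 =430
r60=111100 pc4: +16 =446
r61=111101 pc5: +32 =478
r62=111110 pc5: +32 =510
r63=111111 pc6: +64 =574
r64=1000000 pc1: +2 =576
r65=1000001 pc2: +4 =580
r66=1000010 pc2: +4 =584
r67=1000011 pc3: +8 =592
r68=1000100 pc2: +4 =596
r69=1000101 pc3: +8 =604
r70=1000110 pc3: +8 =612
r71=1000111 pc4: +16 =628
r72=1001000 pc2: +4 =632
r73=1001001 pc3: +8 =640
r74=1001010 pc3: +8 =648
r75=1001011 pc4: +16 =664
r76=1001100 pc3: +8 =672
r77=1001101 pc4: +16 =688
r78=1001110 pc4: +16 =704
r79=1001111 pc5: +32 =736
r80=1010000 pc2: +4 =740
r81=1010001 pc3: +8 =748
r82=1010010 pc3: +8 =756
r83=1010011 pc4: +16 =772
r84=1010100 pc3: +8 =780
r85=1010101 pc4: +16 =796
r86=1010110 pc4: +16 =812
r87=1010111 pc5: +32 =844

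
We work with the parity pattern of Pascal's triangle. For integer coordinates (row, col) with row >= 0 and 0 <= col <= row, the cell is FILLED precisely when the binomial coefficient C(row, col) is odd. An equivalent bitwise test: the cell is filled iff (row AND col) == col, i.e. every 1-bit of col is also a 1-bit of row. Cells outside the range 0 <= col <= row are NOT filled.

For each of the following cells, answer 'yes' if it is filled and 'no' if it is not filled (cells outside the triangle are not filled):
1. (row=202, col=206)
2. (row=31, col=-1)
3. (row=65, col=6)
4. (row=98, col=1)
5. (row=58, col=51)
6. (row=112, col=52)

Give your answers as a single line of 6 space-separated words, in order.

(202,206): col outside [0, 202] -> not filled
(31,-1): col outside [0, 31] -> not filled
(65,6): row=0b1000001, col=0b110, row AND col = 0b0 = 0; 0 != 6 -> empty
(98,1): row=0b1100010, col=0b1, row AND col = 0b0 = 0; 0 != 1 -> empty
(58,51): row=0b111010, col=0b110011, row AND col = 0b110010 = 50; 50 != 51 -> empty
(112,52): row=0b1110000, col=0b110100, row AND col = 0b110000 = 48; 48 != 52 -> empty

Answer: no no no no no no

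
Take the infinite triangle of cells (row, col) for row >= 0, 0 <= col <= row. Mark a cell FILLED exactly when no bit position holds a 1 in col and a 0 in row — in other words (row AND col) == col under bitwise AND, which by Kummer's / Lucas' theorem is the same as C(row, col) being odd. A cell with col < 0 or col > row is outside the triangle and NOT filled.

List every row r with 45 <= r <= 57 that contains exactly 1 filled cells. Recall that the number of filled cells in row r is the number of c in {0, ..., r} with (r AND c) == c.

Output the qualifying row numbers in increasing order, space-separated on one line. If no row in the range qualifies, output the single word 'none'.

Row r has 2^popcount(r) filled cells, so we need popcount(r) = log2(1) = 0.
Scan r = 45..57 and keep those with exactly 0 one-bits:
r=45=101101 popcount=4 -> skip
r=46=101110 popcount=4 -> skip
r=47=101111 popcount=5 -> skip
r=48=110000 popcount=2 -> skip
r=49=110001 popcount=3 -> skip
r=50=110010 popcount=3 -> skip
r=51=110011 popcount=4 -> skip
r=52=110100 popcount=3 -> skip
r=53=110101 popcount=4 -> skip
r=54=110110 popcount=4 -> skip
r=55=110111 popcount=5 -> skip
r=56=111000 popcount=3 -> skip
r=57=111001 popcount=4 -> skip
Kept rows: none

Answer: none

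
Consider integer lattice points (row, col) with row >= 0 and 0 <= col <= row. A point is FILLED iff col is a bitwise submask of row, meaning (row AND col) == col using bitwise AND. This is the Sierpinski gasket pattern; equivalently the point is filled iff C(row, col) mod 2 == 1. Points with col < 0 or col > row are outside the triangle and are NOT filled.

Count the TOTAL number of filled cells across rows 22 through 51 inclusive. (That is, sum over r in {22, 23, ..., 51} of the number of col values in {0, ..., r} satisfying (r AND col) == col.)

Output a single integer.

r22=10110 pc3: +8 =8
r23=10111 pc4: +16 =24
r24=11000 pc2: +4 =28
r25=11001 pc3: +8 =36
r26=11010 pc3: +8 =44
r27=11011 pc4: +16 =60
r28=11100 pc3: +8 =68
r29=11101 pc4: +16 =84
r30=11110 pc4: +16 =100
r31=11111 pc5: +32 =132
r32=100000 pc1: +2 =134
r33=100001 pc2: +4 =138
r34=100010 pc2: +4 =142
r35=100011 pc3: +8 =150
r36=100100 pc2: +4 =154
r37=100101 pc3: +8 =162
r38=100110 pc3: +8 =170
r39=100111 pc4: +16 =186
r40=101000 pc2: +4 =190
r41=101001 pc3: +8 =198
r42=101010 pc3: +8 =206
r43=101011 pc4: +16 =222
r44=101100 pc3: +8 =230
r45=101101 pc4: +16 =246
r46=101110 pc4: +16 =262
r47=101111 pc5: +32 =294
r48=110000 pc2: +4 =298
r49=110001 pc3: +8 =306
r50=110010 pc3: +8 =314
r51=110011 pc4: +16 =330

Answer: 330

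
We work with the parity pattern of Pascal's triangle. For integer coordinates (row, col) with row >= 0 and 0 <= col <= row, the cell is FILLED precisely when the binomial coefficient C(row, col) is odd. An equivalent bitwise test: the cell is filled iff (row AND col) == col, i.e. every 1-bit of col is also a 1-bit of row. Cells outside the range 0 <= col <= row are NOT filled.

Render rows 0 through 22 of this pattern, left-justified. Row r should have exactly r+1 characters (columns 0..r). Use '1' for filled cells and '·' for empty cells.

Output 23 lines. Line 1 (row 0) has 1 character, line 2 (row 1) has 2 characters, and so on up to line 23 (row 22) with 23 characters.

Answer: 1
11
1·1
1111
1···1
11··11
1·1·1·1
11111111
1·······1
11······11
1·1·····1·1
1111····1111
1···1···1···1
11··11··11··11
1·1·1·1·1·1·1·1
1111111111111111
1···············1
11··············11
1·1·············1·1
1111············1111
1···1···········1···1
11··11··········11··11
1·1·1·1·········1·1·1·1

Derivation:
r0=0: 1
r1=1: 11
r2=10: 1·1
r3=11: 1111
r4=100: 1···1
r5=101: 11··11
r6=110: 1·1·1·1
r7=111: 11111111
r8=1000: 1·······1
r9=1001: 11······11
r10=1010: 1·1·····1·1
r11=1011: 1111····1111
r12=1100: 1···1···1···1
r13=1101: 11··11··11··11
r14=1110: 1·1·1·1·1·1·1·1
r15=1111: 1111111111111111
r16=10000: 1···············1
r17=10001: 11··············11
r18=10010: 1·1·············1·1
r19=10011: 1111············1111
r20=10100: 1···1···········1···1
r21=10101: 11··11··········11··11
r22=10110: 1·1·1·1·········1·1·1·1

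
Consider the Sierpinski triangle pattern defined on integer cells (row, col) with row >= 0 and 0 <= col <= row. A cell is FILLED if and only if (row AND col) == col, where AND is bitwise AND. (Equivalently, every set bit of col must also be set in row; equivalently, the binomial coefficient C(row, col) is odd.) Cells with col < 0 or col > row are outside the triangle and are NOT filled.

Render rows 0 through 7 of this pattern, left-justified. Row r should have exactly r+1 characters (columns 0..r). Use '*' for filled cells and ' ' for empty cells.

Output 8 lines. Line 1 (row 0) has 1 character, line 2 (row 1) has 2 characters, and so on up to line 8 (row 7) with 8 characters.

r0=0: *
r1=1: **
r2=10: * *
r3=11: ****
r4=100: *   *
r5=101: **  **
r6=110: * * * *
r7=111: ********

Answer: *
**
* *
****
*   *
**  **
* * * *
********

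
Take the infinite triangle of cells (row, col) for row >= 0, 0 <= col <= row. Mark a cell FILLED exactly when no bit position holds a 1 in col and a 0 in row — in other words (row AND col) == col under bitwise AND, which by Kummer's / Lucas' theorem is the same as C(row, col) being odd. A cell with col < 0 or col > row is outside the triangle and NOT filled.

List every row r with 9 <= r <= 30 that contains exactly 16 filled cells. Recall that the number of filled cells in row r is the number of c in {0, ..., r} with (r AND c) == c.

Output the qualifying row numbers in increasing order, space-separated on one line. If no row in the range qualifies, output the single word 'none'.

Row r has 2^popcount(r) filled cells, so we need popcount(r) = log2(16) = 4.
Scan r = 9..30 and keep those with exactly 4 one-bits:
r=9=1001 popcount=2 -> skip
r=10=1010 popcount=2 -> skip
r=11=1011 popcount=3 -> skip
r=12=1100 popcount=2 -> skip
r=13=1101 popcount=3 -> skip
r=14=1110 popcount=3 -> skip
r=15=1111 popcount=4 -> KEEP
r=16=10000 popcount=1 -> skip
r=17=10001 popcount=2 -> skip
r=18=10010 popcount=2 -> skip
r=19=10011 popcount=3 -> skip
r=20=10100 popcount=2 -> skip
r=21=10101 popcount=3 -> skip
r=22=10110 popcount=3 -> skip
r=23=10111 popcount=4 -> KEEP
r=24=11000 popcount=2 -> skip
r=25=11001 popcount=3 -> skip
r=26=11010 popcount=3 -> skip
r=27=11011 popcount=4 -> KEEP
r=28=11100 popcount=3 -> skip
r=29=11101 popcount=4 -> KEEP
r=30=11110 popcount=4 -> KEEP
Kept rows: 15 23 27 29 30

Answer: 15 23 27 29 30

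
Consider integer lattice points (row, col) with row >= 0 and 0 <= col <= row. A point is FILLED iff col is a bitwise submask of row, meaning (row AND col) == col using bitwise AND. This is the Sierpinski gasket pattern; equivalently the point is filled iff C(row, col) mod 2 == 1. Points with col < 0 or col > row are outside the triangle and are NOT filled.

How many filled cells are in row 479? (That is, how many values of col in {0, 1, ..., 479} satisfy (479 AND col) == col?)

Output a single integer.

479 in binary = 111011111
popcount(479) = number of 1-bits in 111011111 = 8
A col c satisfies (479 AND c) == c iff every set bit of c is also set in 479; each of the 8 set bits of 479 can independently be on or off in c.
count = 2^8 = 256

Answer: 256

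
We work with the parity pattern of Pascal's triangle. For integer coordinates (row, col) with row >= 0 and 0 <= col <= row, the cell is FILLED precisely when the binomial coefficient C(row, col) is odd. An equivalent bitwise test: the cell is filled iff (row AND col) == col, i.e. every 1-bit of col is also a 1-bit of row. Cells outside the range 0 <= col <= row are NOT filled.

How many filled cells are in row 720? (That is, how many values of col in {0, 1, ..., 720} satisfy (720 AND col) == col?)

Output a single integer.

Answer: 16

Derivation:
720 in binary = 1011010000
popcount(720) = number of 1-bits in 1011010000 = 4
A col c satisfies (720 AND c) == c iff every set bit of c is also set in 720; each of the 4 set bits of 720 can independently be on or off in c.
count = 2^4 = 16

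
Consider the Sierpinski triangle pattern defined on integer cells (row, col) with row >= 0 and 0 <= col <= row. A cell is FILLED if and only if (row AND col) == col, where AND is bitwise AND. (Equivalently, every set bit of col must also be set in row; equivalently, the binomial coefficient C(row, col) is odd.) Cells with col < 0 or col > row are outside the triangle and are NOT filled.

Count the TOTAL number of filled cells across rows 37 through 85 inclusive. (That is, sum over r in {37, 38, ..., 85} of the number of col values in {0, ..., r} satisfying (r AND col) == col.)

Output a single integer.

r37=100101 pc3: +8 =8
r38=100110 pc3: +8 =16
r39=100111 pc4: +16 =32
r40=101000 pc2: +4 =36
r41=101001 pc3: +8 =44
r42=101010 pc3: +8 =52
r43=101011 pc4: +16 =68
r44=101100 pc3: +8 =76
r45=101101 pc4: +16 =92
r46=101110 pc4: +16 =108
r47=101111 pc5: +32 =140
r48=110000 pc2: +4 =144
r49=110001 pc3: +8 =152
r50=110010 pc3: +8 =160
r51=110011 pc4: +16 =176
r52=110100 pc3: +8 =184
r53=110101 pc4: +16 =200
r54=110110 pc4: +16 =216
r55=110111 pc5: +32 =248
r56=111000 pc3: +8 =256
r57=111001 pc4: +16 =272
r58=111010 pc4: +16 =288
r59=111011 pc5: +32 =320
r60=111100 pc4: +16 =336
r61=111101 pc5: +32 =368
r62=111110 pc5: +32 =400
r63=111111 pc6: +64 =464
r64=1000000 pc1: +2 =466
r65=1000001 pc2: +4 =470
r66=1000010 pc2: +4 =474
r67=1000011 pc3: +8 =482
r68=1000100 pc2: +4 =486
r69=1000101 pc3: +8 =494
r70=1000110 pc3: +8 =502
r71=1000111 pc4: +16 =518
r72=1001000 pc2: +4 =522
r73=1001001 pc3: +8 =530
r74=1001010 pc3: +8 =538
r75=1001011 pc4: +16 =554
r76=1001100 pc3: +8 =562
r77=1001101 pc4: +16 =578
r78=1001110 pc4: +16 =594
r79=1001111 pc5: +32 =626
r80=1010000 pc2: +4 =630
r81=1010001 pc3: +8 =638
r82=1010010 pc3: +8 =646
r83=1010011 pc4: +16 =662
r84=1010100 pc3: +8 =670
r85=1010101 pc4: +16 =686

Answer: 686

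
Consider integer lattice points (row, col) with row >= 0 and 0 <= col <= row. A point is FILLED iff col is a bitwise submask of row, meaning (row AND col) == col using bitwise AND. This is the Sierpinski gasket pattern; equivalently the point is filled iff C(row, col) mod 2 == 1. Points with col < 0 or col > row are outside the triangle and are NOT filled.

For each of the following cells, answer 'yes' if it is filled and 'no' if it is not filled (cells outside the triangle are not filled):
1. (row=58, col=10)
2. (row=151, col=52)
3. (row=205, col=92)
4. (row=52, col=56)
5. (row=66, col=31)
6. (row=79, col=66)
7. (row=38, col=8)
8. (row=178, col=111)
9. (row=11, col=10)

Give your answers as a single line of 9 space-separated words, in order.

Answer: yes no no no no yes no no yes

Derivation:
(58,10): row=0b111010, col=0b1010, row AND col = 0b1010 = 10; 10 == 10 -> filled
(151,52): row=0b10010111, col=0b110100, row AND col = 0b10100 = 20; 20 != 52 -> empty
(205,92): row=0b11001101, col=0b1011100, row AND col = 0b1001100 = 76; 76 != 92 -> empty
(52,56): col outside [0, 52] -> not filled
(66,31): row=0b1000010, col=0b11111, row AND col = 0b10 = 2; 2 != 31 -> empty
(79,66): row=0b1001111, col=0b1000010, row AND col = 0b1000010 = 66; 66 == 66 -> filled
(38,8): row=0b100110, col=0b1000, row AND col = 0b0 = 0; 0 != 8 -> empty
(178,111): row=0b10110010, col=0b1101111, row AND col = 0b100010 = 34; 34 != 111 -> empty
(11,10): row=0b1011, col=0b1010, row AND col = 0b1010 = 10; 10 == 10 -> filled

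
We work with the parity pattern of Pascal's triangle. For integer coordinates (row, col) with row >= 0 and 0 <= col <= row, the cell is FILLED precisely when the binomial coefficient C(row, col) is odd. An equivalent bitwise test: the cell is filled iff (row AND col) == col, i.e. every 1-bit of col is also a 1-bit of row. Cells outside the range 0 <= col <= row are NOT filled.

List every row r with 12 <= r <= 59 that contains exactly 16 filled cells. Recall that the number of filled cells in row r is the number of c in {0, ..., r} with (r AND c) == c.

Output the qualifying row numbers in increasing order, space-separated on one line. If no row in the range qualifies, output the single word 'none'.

Row r has 2^popcount(r) filled cells, so we need popcount(r) = log2(16) = 4.
Scan r = 12..59 and keep those with exactly 4 one-bits:
r=12=1100 popcount=2 -> skip
r=13=1101 popcount=3 -> skip
r=14=1110 popcount=3 -> skip
r=15=1111 popcount=4 -> KEEP
r=16=10000 popcount=1 -> skip
r=17=10001 popcount=2 -> skip
r=18=10010 popcount=2 -> skip
r=19=10011 popcount=3 -> skip
r=20=10100 popcount=2 -> skip
r=21=10101 popcount=3 -> skip
r=22=10110 popcount=3 -> skip
r=23=10111 popcount=4 -> KEEP
r=24=11000 popcount=2 -> skip
r=25=11001 popcount=3 -> skip
r=26=11010 popcount=3 -> skip
r=27=11011 popcount=4 -> KEEP
r=28=11100 popcount=3 -> skip
r=29=11101 popcount=4 -> KEEP
r=30=11110 popcount=4 -> KEEP
r=31=11111 popcount=5 -> skip
r=32=100000 popcount=1 -> skip
r=33=100001 popcount=2 -> skip
r=34=100010 popcount=2 -> skip
r=35=100011 popcount=3 -> skip
r=36=100100 popcount=2 -> skip
r=37=100101 popcount=3 -> skip
r=38=100110 popcount=3 -> skip
r=39=100111 popcount=4 -> KEEP
r=40=101000 popcount=2 -> skip
r=41=101001 popcount=3 -> skip
r=42=101010 popcount=3 -> skip
r=43=101011 popcount=4 -> KEEP
r=44=101100 popcount=3 -> skip
r=45=101101 popcount=4 -> KEEP
r=46=101110 popcount=4 -> KEEP
r=47=101111 popcount=5 -> skip
r=48=110000 popcount=2 -> skip
r=49=110001 popcount=3 -> skip
r=50=110010 popcount=3 -> skip
r=51=110011 popcount=4 -> KEEP
r=52=110100 popcount=3 -> skip
r=53=110101 popcount=4 -> KEEP
r=54=110110 popcount=4 -> KEEP
r=55=110111 popcount=5 -> skip
r=56=111000 popcount=3 -> skip
r=57=111001 popcount=4 -> KEEP
r=58=111010 popcount=4 -> KEEP
r=59=111011 popcount=5 -> skip
Kept rows: 15 23 27 29 30 39 43 45 46 51 53 54 57 58

Answer: 15 23 27 29 30 39 43 45 46 51 53 54 57 58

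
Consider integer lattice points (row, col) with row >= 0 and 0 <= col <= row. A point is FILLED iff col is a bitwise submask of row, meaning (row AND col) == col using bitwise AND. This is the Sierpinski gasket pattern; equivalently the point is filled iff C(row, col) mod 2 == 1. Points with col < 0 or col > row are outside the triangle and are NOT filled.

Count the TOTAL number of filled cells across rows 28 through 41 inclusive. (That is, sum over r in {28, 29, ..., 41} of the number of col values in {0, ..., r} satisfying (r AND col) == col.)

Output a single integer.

r28=11100 pc3: +8 =8
r29=11101 pc4: +16 =24
r30=11110 pc4: +16 =40
r31=11111 pc5: +32 =72
r32=100000 pc1: +2 =74
r33=100001 pc2: +4 =78
r34=100010 pc2: +4 =82
r35=100011 pc3: +8 =90
r36=100100 pc2: +4 =94
r37=100101 pc3: +8 =102
r38=100110 pc3: +8 =110
r39=100111 pc4: +16 =126
r40=101000 pc2: +4 =130
r41=101001 pc3: +8 =138

Answer: 138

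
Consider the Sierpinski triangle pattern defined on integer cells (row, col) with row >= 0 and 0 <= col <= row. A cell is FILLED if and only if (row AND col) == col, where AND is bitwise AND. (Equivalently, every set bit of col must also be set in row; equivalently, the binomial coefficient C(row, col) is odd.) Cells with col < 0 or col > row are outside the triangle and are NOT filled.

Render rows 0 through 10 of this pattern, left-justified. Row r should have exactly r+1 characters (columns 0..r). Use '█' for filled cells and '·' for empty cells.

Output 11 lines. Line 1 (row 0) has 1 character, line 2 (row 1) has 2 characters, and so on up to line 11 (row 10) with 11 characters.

r0=0: █
r1=1: ██
r2=10: █·█
r3=11: ████
r4=100: █···█
r5=101: ██··██
r6=110: █·█·█·█
r7=111: ████████
r8=1000: █·······█
r9=1001: ██······██
r10=1010: █·█·····█·█

Answer: █
██
█·█
████
█···█
██··██
█·█·█·█
████████
█·······█
██······██
█·█·····█·█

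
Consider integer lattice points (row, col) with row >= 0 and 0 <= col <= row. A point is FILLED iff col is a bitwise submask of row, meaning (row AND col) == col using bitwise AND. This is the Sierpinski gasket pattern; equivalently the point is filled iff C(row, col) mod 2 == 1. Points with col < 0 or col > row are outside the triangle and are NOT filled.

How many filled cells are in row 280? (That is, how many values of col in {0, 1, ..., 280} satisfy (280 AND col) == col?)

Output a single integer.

Answer: 8

Derivation:
280 in binary = 100011000
popcount(280) = number of 1-bits in 100011000 = 3
A col c satisfies (280 AND c) == c iff every set bit of c is also set in 280; each of the 3 set bits of 280 can independently be on or off in c.
count = 2^3 = 8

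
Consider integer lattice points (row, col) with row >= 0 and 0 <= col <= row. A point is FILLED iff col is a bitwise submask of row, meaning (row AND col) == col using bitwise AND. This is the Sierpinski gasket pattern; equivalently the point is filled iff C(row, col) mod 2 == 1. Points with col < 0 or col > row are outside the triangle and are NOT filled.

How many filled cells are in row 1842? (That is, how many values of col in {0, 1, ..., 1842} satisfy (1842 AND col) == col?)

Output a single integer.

1842 in binary = 11100110010
popcount(1842) = number of 1-bits in 11100110010 = 6
A col c satisfies (1842 AND c) == c iff every set bit of c is also set in 1842; each of the 6 set bits of 1842 can independently be on or off in c.
count = 2^6 = 64

Answer: 64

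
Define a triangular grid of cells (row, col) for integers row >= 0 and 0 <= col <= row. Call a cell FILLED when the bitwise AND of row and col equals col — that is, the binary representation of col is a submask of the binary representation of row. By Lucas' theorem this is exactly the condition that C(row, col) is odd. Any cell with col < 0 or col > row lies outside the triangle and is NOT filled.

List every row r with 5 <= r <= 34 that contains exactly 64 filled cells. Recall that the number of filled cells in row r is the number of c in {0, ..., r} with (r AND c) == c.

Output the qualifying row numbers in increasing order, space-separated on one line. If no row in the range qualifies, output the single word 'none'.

Answer: none

Derivation:
Row r has 2^popcount(r) filled cells, so we need popcount(r) = log2(64) = 6.
Scan r = 5..34 and keep those with exactly 6 one-bits:
r=5=101 popcount=2 -> skip
r=6=110 popcount=2 -> skip
r=7=111 popcount=3 -> skip
r=8=1000 popcount=1 -> skip
r=9=1001 popcount=2 -> skip
r=10=1010 popcount=2 -> skip
r=11=1011 popcount=3 -> skip
r=12=1100 popcount=2 -> skip
r=13=1101 popcount=3 -> skip
r=14=1110 popcount=3 -> skip
r=15=1111 popcount=4 -> skip
r=16=10000 popcount=1 -> skip
r=17=10001 popcount=2 -> skip
r=18=10010 popcount=2 -> skip
r=19=10011 popcount=3 -> skip
r=20=10100 popcount=2 -> skip
r=21=10101 popcount=3 -> skip
r=22=10110 popcount=3 -> skip
r=23=10111 popcount=4 -> skip
r=24=11000 popcount=2 -> skip
r=25=11001 popcount=3 -> skip
r=26=11010 popcount=3 -> skip
r=27=11011 popcount=4 -> skip
r=28=11100 popcount=3 -> skip
r=29=11101 popcount=4 -> skip
r=30=11110 popcount=4 -> skip
r=31=11111 popcount=5 -> skip
r=32=100000 popcount=1 -> skip
r=33=100001 popcount=2 -> skip
r=34=100010 popcount=2 -> skip
Kept rows: none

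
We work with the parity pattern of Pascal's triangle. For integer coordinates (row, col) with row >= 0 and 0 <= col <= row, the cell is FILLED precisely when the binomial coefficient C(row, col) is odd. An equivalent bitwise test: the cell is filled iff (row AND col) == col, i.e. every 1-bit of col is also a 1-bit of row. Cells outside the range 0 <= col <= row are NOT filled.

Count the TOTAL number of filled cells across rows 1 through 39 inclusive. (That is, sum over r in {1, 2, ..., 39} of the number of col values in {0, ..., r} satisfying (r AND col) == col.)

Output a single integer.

Answer: 296

Derivation:
r1=1 pc1: +2 =2
r2=10 pc1: +2 =4
r3=11 pc2: +4 =8
r4=100 pc1: +2 =10
r5=101 pc2: +4 =14
r6=110 pc2: +4 =18
r7=111 pc3: +8 =26
r8=1000 pc1: +2 =28
r9=1001 pc2: +4 =32
r10=1010 pc2: +4 =36
r11=1011 pc3: +8 =44
r12=1100 pc2: +4 =48
r13=1101 pc3: +8 =56
r14=1110 pc3: +8 =64
r15=1111 pc4: +16 =80
r16=10000 pc1: +2 =82
r17=10001 pc2: +4 =86
r18=10010 pc2: +4 =90
r19=10011 pc3: +8 =98
r20=10100 pc2: +4 =102
r21=10101 pc3: +8 =110
r22=10110 pc3: +8 =118
r23=10111 pc4: +16 =134
r24=11000 pc2: +4 =138
r25=11001 pc3: +8 =146
r26=11010 pc3: +8 =154
r27=11011 pc4: +16 =170
r28=11100 pc3: +8 =178
r29=11101 pc4: +16 =194
r30=11110 pc4: +16 =210
r31=11111 pc5: +32 =242
r32=100000 pc1: +2 =244
r33=100001 pc2: +4 =248
r34=100010 pc2: +4 =252
r35=100011 pc3: +8 =260
r36=100100 pc2: +4 =264
r37=100101 pc3: +8 =272
r38=100110 pc3: +8 =280
r39=100111 pc4: +16 =296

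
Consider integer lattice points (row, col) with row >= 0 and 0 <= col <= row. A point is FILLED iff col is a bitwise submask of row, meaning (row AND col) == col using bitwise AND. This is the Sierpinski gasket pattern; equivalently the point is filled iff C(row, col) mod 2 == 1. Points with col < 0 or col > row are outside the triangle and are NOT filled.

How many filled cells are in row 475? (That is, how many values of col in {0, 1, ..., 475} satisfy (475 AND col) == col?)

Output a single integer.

Answer: 128

Derivation:
475 in binary = 111011011
popcount(475) = number of 1-bits in 111011011 = 7
A col c satisfies (475 AND c) == c iff every set bit of c is also set in 475; each of the 7 set bits of 475 can independently be on or off in c.
count = 2^7 = 128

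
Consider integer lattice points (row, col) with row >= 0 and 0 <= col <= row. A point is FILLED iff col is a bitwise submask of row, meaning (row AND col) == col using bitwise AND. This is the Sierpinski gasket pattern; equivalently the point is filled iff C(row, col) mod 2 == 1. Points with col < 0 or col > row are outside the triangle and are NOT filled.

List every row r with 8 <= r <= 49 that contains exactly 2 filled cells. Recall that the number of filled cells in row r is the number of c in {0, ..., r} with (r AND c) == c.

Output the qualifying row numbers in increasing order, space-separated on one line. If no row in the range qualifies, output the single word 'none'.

Answer: 8 16 32

Derivation:
Row r has 2^popcount(r) filled cells, so we need popcount(r) = log2(2) = 1.
Scan r = 8..49 and keep those with exactly 1 one-bits:
r=8=1000 popcount=1 -> KEEP
r=9=1001 popcount=2 -> skip
r=10=1010 popcount=2 -> skip
r=11=1011 popcount=3 -> skip
r=12=1100 popcount=2 -> skip
r=13=1101 popcount=3 -> skip
r=14=1110 popcount=3 -> skip
r=15=1111 popcount=4 -> skip
r=16=10000 popcount=1 -> KEEP
r=17=10001 popcount=2 -> skip
r=18=10010 popcount=2 -> skip
r=19=10011 popcount=3 -> skip
r=20=10100 popcount=2 -> skip
r=21=10101 popcount=3 -> skip
r=22=10110 popcount=3 -> skip
r=23=10111 popcount=4 -> skip
r=24=11000 popcount=2 -> skip
r=25=11001 popcount=3 -> skip
r=26=11010 popcount=3 -> skip
r=27=11011 popcount=4 -> skip
r=28=11100 popcount=3 -> skip
r=29=11101 popcount=4 -> skip
r=30=11110 popcount=4 -> skip
r=31=11111 popcount=5 -> skip
r=32=100000 popcount=1 -> KEEP
r=33=100001 popcount=2 -> skip
r=34=100010 popcount=2 -> skip
r=35=100011 popcount=3 -> skip
r=36=100100 popcount=2 -> skip
r=37=100101 popcount=3 -> skip
r=38=100110 popcount=3 -> skip
r=39=100111 popcount=4 -> skip
r=40=101000 popcount=2 -> skip
r=41=101001 popcount=3 -> skip
r=42=101010 popcount=3 -> skip
r=43=101011 popcount=4 -> skip
r=44=101100 popcount=3 -> skip
r=45=101101 popcount=4 -> skip
r=46=101110 popcount=4 -> skip
r=47=101111 popcount=5 -> skip
r=48=110000 popcount=2 -> skip
r=49=110001 popcount=3 -> skip
Kept rows: 8 16 32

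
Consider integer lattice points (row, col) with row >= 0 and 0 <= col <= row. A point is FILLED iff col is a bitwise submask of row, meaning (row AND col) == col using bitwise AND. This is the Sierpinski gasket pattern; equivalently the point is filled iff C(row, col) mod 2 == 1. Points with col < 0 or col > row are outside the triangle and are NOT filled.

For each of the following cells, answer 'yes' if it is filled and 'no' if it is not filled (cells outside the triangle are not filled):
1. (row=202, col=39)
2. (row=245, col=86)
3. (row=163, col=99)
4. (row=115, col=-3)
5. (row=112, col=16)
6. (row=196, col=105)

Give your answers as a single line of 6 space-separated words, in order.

Answer: no no no no yes no

Derivation:
(202,39): row=0b11001010, col=0b100111, row AND col = 0b10 = 2; 2 != 39 -> empty
(245,86): row=0b11110101, col=0b1010110, row AND col = 0b1010100 = 84; 84 != 86 -> empty
(163,99): row=0b10100011, col=0b1100011, row AND col = 0b100011 = 35; 35 != 99 -> empty
(115,-3): col outside [0, 115] -> not filled
(112,16): row=0b1110000, col=0b10000, row AND col = 0b10000 = 16; 16 == 16 -> filled
(196,105): row=0b11000100, col=0b1101001, row AND col = 0b1000000 = 64; 64 != 105 -> empty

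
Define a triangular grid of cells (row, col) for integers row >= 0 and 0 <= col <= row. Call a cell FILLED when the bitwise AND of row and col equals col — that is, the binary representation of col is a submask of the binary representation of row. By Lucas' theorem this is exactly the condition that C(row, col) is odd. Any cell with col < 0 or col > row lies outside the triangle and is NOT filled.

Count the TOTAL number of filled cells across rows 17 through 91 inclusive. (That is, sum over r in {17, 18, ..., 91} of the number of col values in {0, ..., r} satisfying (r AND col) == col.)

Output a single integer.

Answer: 988

Derivation:
r17=10001 pc2: +4 =4
r18=10010 pc2: +4 =8
r19=10011 pc3: +8 =16
r20=10100 pc2: +4 =20
r21=10101 pc3: +8 =28
r22=10110 pc3: +8 =36
r23=10111 pc4: +16 =52
r24=11000 pc2: +4 =56
r25=11001 pc3: +8 =64
r26=11010 pc3: +8 =72
r27=11011 pc4: +16 =88
r28=11100 pc3: +8 =96
r29=11101 pc4: +16 =112
r30=11110 pc4: +16 =128
r31=11111 pc5: +32 =160
r32=100000 pc1: +2 =162
r33=100001 pc2: +4 =166
r34=100010 pc2: +4 =170
r35=100011 pc3: +8 =178
r36=100100 pc2: +4 =182
r37=100101 pc3: +8 =190
r38=100110 pc3: +8 =198
r39=100111 pc4: +16 =214
r40=101000 pc2: +4 =218
r41=101001 pc3: +8 =226
r42=101010 pc3: +8 =234
r43=101011 pc4: +16 =250
r44=101100 pc3: +8 =258
r45=101101 pc4: +16 =274
r46=101110 pc4: +16 =290
r47=101111 pc5: +32 =322
r48=110000 pc2: +4 =326
r49=110001 pc3: +8 =334
r50=110010 pc3: +8 =342
r51=110011 pc4: +16 =358
r52=110100 pc3: +8 =366
r53=110101 pc4: +16 =382
r54=110110 pc4: +16 =398
r55=110111 pc5: +32 =430
r56=111000 pc3: +8 =438
r57=111001 pc4: +16 =454
r58=111010 pc4: +16 =470
r59=111011 pc5: +32 =502
r60=111100 pc4: +16 =518
r61=111101 pc5: +32 =550
r62=111110 pc5: +32 =582
r63=111111 pc6: +64 =646
r64=1000000 pc1: +2 =648
r65=1000001 pc2: +4 =652
r66=1000010 pc2: +4 =656
r67=1000011 pc3: +8 =664
r68=1000100 pc2: +4 =668
r69=1000101 pc3: +8 =676
r70=1000110 pc3: +8 =684
r71=1000111 pc4: +16 =700
r72=1001000 pc2: +4 =704
r73=1001001 pc3: +8 =712
r74=1001010 pc3: +8 =720
r75=1001011 pc4: +16 =736
r76=1001100 pc3: +8 =744
r77=1001101 pc4: +16 =760
r78=1001110 pc4: +16 =776
r79=1001111 pc5: +32 =808
r80=1010000 pc2: +4 =812
r81=1010001 pc3: +8 =820
r82=1010010 pc3: +8 =828
r83=1010011 pc4: +16 =844
r84=1010100 pc3: +8 =852
r85=1010101 pc4: +16 =868
r86=1010110 pc4: +16 =884
r87=1010111 pc5: +32 =916
r88=1011000 pc3: +8 =924
r89=1011001 pc4: +16 =940
r90=1011010 pc4: +16 =956
r91=1011011 pc5: +32 =988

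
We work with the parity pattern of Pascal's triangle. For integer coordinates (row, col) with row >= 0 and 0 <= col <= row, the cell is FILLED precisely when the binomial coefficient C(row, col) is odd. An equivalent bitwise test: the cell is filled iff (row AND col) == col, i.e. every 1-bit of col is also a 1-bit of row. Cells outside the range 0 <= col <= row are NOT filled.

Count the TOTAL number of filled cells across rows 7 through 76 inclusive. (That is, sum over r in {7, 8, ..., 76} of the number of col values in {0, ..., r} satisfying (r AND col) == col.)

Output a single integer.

Answer: 808

Derivation:
r7=111 pc3: +8 =8
r8=1000 pc1: +2 =10
r9=1001 pc2: +4 =14
r10=1010 pc2: +4 =18
r11=1011 pc3: +8 =26
r12=1100 pc2: +4 =30
r13=1101 pc3: +8 =38
r14=1110 pc3: +8 =46
r15=1111 pc4: +16 =62
r16=10000 pc1: +2 =64
r17=10001 pc2: +4 =68
r18=10010 pc2: +4 =72
r19=10011 pc3: +8 =80
r20=10100 pc2: +4 =84
r21=10101 pc3: +8 =92
r22=10110 pc3: +8 =100
r23=10111 pc4: +16 =116
r24=11000 pc2: +4 =120
r25=11001 pc3: +8 =128
r26=11010 pc3: +8 =136
r27=11011 pc4: +16 =152
r28=11100 pc3: +8 =160
r29=11101 pc4: +16 =176
r30=11110 pc4: +16 =192
r31=11111 pc5: +32 =224
r32=100000 pc1: +2 =226
r33=100001 pc2: +4 =230
r34=100010 pc2: +4 =234
r35=100011 pc3: +8 =242
r36=100100 pc2: +4 =246
r37=100101 pc3: +8 =254
r38=100110 pc3: +8 =262
r39=100111 pc4: +16 =278
r40=101000 pc2: +4 =282
r41=101001 pc3: +8 =290
r42=101010 pc3: +8 =298
r43=101011 pc4: +16 =314
r44=101100 pc3: +8 =322
r45=101101 pc4: +16 =338
r46=101110 pc4: +16 =354
r47=101111 pc5: +32 =386
r48=110000 pc2: +4 =390
r49=110001 pc3: +8 =398
r50=110010 pc3: +8 =406
r51=110011 pc4: +16 =422
r52=110100 pc3: +8 =430
r53=110101 pc4: +16 =446
r54=110110 pc4: +16 =462
r55=110111 pc5: +32 =494
r56=111000 pc3: +8 =502
r57=111001 pc4: +16 =518
r58=111010 pc4: +16 =534
r59=111011 pc5: +32 =566
r60=111100 pc4: +16 =582
r61=111101 pc5: +32 =614
r62=111110 pc5: +32 =646
r63=111111 pc6: +64 =710
r64=1000000 pc1: +2 =712
r65=1000001 pc2: +4 =716
r66=1000010 pc2: +4 =720
r67=1000011 pc3: +8 =728
r68=1000100 pc2: +4 =732
r69=1000101 pc3: +8 =740
r70=1000110 pc3: +8 =748
r71=1000111 pc4: +16 =764
r72=1001000 pc2: +4 =768
r73=1001001 pc3: +8 =776
r74=1001010 pc3: +8 =784
r75=1001011 pc4: +16 =800
r76=1001100 pc3: +8 =808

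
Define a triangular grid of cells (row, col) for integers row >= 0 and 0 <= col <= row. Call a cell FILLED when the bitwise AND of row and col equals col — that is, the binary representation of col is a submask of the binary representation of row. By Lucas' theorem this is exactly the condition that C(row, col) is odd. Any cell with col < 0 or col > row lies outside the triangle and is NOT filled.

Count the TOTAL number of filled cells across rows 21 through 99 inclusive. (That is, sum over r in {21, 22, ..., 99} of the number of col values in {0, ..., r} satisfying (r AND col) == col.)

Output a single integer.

Answer: 1148

Derivation:
r21=10101 pc3: +8 =8
r22=10110 pc3: +8 =16
r23=10111 pc4: +16 =32
r24=11000 pc2: +4 =36
r25=11001 pc3: +8 =44
r26=11010 pc3: +8 =52
r27=11011 pc4: +16 =68
r28=11100 pc3: +8 =76
r29=11101 pc4: +16 =92
r30=11110 pc4: +16 =108
r31=11111 pc5: +32 =140
r32=100000 pc1: +2 =142
r33=100001 pc2: +4 =146
r34=100010 pc2: +4 =150
r35=100011 pc3: +8 =158
r36=100100 pc2: +4 =162
r37=100101 pc3: +8 =170
r38=100110 pc3: +8 =178
r39=100111 pc4: +16 =194
r40=101000 pc2: +4 =198
r41=101001 pc3: +8 =206
r42=101010 pc3: +8 =214
r43=101011 pc4: +16 =230
r44=101100 pc3: +8 =238
r45=101101 pc4: +16 =254
r46=101110 pc4: +16 =270
r47=101111 pc5: +32 =302
r48=110000 pc2: +4 =306
r49=110001 pc3: +8 =314
r50=110010 pc3: +8 =322
r51=110011 pc4: +16 =338
r52=110100 pc3: +8 =346
r53=110101 pc4: +16 =362
r54=110110 pc4: +16 =378
r55=110111 pc5: +32 =410
r56=111000 pc3: +8 =418
r57=111001 pc4: +16 =434
r58=111010 pc4: +16 =450
r59=111011 pc5: +32 =482
r60=111100 pc4: +16 =498
r61=111101 pc5: +32 =530
r62=111110 pc5: +32 =562
r63=111111 pc6: +64 =626
r64=1000000 pc1: +2 =628
r65=1000001 pc2: +4 =632
r66=1000010 pc2: +4 =636
r67=1000011 pc3: +8 =644
r68=1000100 pc2: +4 =648
r69=1000101 pc3: +8 =656
r70=1000110 pc3: +8 =664
r71=1000111 pc4: +16 =680
r72=1001000 pc2: +4 =684
r73=1001001 pc3: +8 =692
r74=1001010 pc3: +8 =700
r75=1001011 pc4: +16 =716
r76=1001100 pc3: +8 =724
r77=1001101 pc4: +16 =740
r78=1001110 pc4: +16 =756
r79=1001111 pc5: +32 =788
r80=1010000 pc2: +4 =792
r81=1010001 pc3: +8 =800
r82=1010010 pc3: +8 =808
r83=1010011 pc4: +16 =824
r84=1010100 pc3: +8 =832
r85=1010101 pc4: +16 =848
r86=1010110 pc4: +16 =864
r87=1010111 pc5: +32 =896
r88=1011000 pc3: +8 =904
r89=1011001 pc4: +16 =920
r90=1011010 pc4: +16 =936
r91=1011011 pc5: +32 =968
r92=1011100 pc4: +16 =984
r93=1011101 pc5: +32 =1016
r94=1011110 pc5: +32 =1048
r95=1011111 pc6: +64 =1112
r96=1100000 pc2: +4 =1116
r97=1100001 pc3: +8 =1124
r98=1100010 pc3: +8 =1132
r99=1100011 pc4: +16 =1148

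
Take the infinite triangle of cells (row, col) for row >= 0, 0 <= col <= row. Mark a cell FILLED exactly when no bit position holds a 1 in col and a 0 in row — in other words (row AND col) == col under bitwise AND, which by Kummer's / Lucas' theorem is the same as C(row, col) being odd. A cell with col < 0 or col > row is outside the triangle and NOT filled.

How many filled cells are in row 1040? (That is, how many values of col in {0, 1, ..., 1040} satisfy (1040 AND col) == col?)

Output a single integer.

Answer: 4

Derivation:
1040 in binary = 10000010000
popcount(1040) = number of 1-bits in 10000010000 = 2
A col c satisfies (1040 AND c) == c iff every set bit of c is also set in 1040; each of the 2 set bits of 1040 can independently be on or off in c.
count = 2^2 = 4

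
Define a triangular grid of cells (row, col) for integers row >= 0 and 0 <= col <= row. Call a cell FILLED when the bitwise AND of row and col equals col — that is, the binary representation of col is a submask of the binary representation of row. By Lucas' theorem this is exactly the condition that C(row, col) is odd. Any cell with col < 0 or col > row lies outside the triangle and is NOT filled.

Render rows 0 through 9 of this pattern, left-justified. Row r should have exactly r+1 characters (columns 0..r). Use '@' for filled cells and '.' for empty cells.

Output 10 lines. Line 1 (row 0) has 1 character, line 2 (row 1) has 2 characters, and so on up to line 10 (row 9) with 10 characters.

Answer: @
@@
@.@
@@@@
@...@
@@..@@
@.@.@.@
@@@@@@@@
@.......@
@@......@@

Derivation:
r0=0: @
r1=1: @@
r2=10: @.@
r3=11: @@@@
r4=100: @...@
r5=101: @@..@@
r6=110: @.@.@.@
r7=111: @@@@@@@@
r8=1000: @.......@
r9=1001: @@......@@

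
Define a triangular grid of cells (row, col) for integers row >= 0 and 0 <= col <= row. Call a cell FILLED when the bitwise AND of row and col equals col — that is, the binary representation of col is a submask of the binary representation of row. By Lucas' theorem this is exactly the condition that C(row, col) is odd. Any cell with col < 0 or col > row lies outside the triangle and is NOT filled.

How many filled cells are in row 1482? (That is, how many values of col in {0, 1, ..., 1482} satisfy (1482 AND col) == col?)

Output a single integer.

Answer: 64

Derivation:
1482 in binary = 10111001010
popcount(1482) = number of 1-bits in 10111001010 = 6
A col c satisfies (1482 AND c) == c iff every set bit of c is also set in 1482; each of the 6 set bits of 1482 can independently be on or off in c.
count = 2^6 = 64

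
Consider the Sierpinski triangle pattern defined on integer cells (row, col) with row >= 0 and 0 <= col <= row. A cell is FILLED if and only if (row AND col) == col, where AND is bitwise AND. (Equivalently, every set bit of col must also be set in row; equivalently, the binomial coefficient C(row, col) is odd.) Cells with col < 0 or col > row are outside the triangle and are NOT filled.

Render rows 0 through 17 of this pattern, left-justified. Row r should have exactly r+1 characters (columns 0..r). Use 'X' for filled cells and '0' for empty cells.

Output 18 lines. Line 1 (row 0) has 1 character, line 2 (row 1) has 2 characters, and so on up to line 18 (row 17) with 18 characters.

r0=0: X
r1=1: XX
r2=10: X0X
r3=11: XXXX
r4=100: X000X
r5=101: XX00XX
r6=110: X0X0X0X
r7=111: XXXXXXXX
r8=1000: X0000000X
r9=1001: XX000000XX
r10=1010: X0X00000X0X
r11=1011: XXXX0000XXXX
r12=1100: X000X000X000X
r13=1101: XX00XX00XX00XX
r14=1110: X0X0X0X0X0X0X0X
r15=1111: XXXXXXXXXXXXXXXX
r16=10000: X000000000000000X
r17=10001: XX00000000000000XX

Answer: X
XX
X0X
XXXX
X000X
XX00XX
X0X0X0X
XXXXXXXX
X0000000X
XX000000XX
X0X00000X0X
XXXX0000XXXX
X000X000X000X
XX00XX00XX00XX
X0X0X0X0X0X0X0X
XXXXXXXXXXXXXXXX
X000000000000000X
XX00000000000000XX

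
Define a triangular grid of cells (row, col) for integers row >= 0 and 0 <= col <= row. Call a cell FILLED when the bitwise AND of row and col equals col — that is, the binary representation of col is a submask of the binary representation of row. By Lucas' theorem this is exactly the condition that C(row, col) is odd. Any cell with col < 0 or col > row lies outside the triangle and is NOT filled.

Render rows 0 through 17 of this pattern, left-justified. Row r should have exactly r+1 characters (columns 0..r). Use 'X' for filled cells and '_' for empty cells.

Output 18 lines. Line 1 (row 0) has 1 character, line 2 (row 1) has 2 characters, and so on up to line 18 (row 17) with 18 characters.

r0=0: X
r1=1: XX
r2=10: X_X
r3=11: XXXX
r4=100: X___X
r5=101: XX__XX
r6=110: X_X_X_X
r7=111: XXXXXXXX
r8=1000: X_______X
r9=1001: XX______XX
r10=1010: X_X_____X_X
r11=1011: XXXX____XXXX
r12=1100: X___X___X___X
r13=1101: XX__XX__XX__XX
r14=1110: X_X_X_X_X_X_X_X
r15=1111: XXXXXXXXXXXXXXXX
r16=10000: X_______________X
r17=10001: XX______________XX

Answer: X
XX
X_X
XXXX
X___X
XX__XX
X_X_X_X
XXXXXXXX
X_______X
XX______XX
X_X_____X_X
XXXX____XXXX
X___X___X___X
XX__XX__XX__XX
X_X_X_X_X_X_X_X
XXXXXXXXXXXXXXXX
X_______________X
XX______________XX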